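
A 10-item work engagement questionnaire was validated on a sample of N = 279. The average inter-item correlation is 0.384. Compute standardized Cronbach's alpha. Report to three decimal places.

standardized Cronbach's alpha = 0.862

Standardized α = k·r̄ / (1 + (k−1)·r̄) = 10 × 0.384 / (1 + 9 × 0.384)
  = 3.8400 / 4.4560 = 0.862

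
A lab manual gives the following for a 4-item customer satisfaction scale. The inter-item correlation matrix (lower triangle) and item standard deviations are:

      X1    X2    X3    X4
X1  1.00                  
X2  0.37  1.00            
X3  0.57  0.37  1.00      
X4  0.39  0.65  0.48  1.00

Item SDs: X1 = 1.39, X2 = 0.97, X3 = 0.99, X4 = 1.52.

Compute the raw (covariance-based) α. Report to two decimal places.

Σσ²ᵢ = 1.39² + 0.97² + 0.99² + 1.52² = 6.1635
Covariances σ_ij = r_ij · s_i · s_j:
  σ(X1,X2) = 0.37 × 1.39 × 0.97 = 0.4989
  σ(X1,X3) = 0.57 × 1.39 × 0.99 = 0.7844
  σ(X1,X4) = 0.39 × 1.39 × 1.52 = 0.8240
  σ(X2,X3) = 0.37 × 0.97 × 0.99 = 0.3553
  σ(X2,X4) = 0.65 × 0.97 × 1.52 = 0.9584
  σ(X3,X4) = 0.48 × 0.99 × 1.52 = 0.7223
σ²_T = Σσ²ᵢ + 2·Σσ_ij = 6.1635 + 2 × 4.1433 = 14.4501
α = (4/3)·(1 − 6.1635/14.4501) = 0.76

α = 0.76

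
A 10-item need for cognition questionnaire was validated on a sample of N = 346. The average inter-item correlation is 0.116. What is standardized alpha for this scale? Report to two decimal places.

standardized alpha = 0.57

Standardized α = k·r̄ / (1 + (k−1)·r̄) = 10 × 0.116 / (1 + 9 × 0.116)
  = 1.1600 / 2.0440 = 0.57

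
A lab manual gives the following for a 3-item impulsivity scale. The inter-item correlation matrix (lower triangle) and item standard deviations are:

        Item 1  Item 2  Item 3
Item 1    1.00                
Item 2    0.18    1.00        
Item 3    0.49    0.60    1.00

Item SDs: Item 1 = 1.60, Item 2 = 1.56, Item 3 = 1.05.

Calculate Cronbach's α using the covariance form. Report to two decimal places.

Cronbach's α = 0.64

Σσ²ᵢ = 1.60² + 1.56² + 1.05² = 6.0961
Covariances σ_ij = r_ij · s_i · s_j:
  σ(Item 1,Item 2) = 0.18 × 1.60 × 1.56 = 0.4493
  σ(Item 1,Item 3) = 0.49 × 1.60 × 1.05 = 0.8232
  σ(Item 2,Item 3) = 0.60 × 1.56 × 1.05 = 0.9828
σ²_T = Σσ²ᵢ + 2·Σσ_ij = 6.0961 + 2 × 2.2553 = 10.6067
α = (3/2)·(1 − 6.0961/10.6067) = 0.64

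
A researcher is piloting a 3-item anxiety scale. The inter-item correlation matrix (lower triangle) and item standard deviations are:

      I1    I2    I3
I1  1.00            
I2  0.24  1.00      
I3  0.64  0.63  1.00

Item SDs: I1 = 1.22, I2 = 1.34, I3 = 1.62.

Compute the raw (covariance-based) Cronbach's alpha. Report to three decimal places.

Σσ²ᵢ = 1.22² + 1.34² + 1.62² = 5.9084
Covariances σ_ij = r_ij · s_i · s_j:
  σ(I1,I2) = 0.24 × 1.22 × 1.34 = 0.3924
  σ(I1,I3) = 0.64 × 1.22 × 1.62 = 1.2649
  σ(I2,I3) = 0.63 × 1.34 × 1.62 = 1.3676
σ²_T = Σσ²ᵢ + 2·Σσ_ij = 5.9084 + 2 × 3.0249 = 11.9582
α = (3/2)·(1 − 5.9084/11.9582) = 0.759

α = 0.759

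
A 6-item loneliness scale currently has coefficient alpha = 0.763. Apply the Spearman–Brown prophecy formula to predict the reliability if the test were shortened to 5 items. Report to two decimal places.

predicted reliability = 0.73

Length factor m = 5/6 = 0.8333
α' = m·α / (1 − (1−m)·α)
   = 5/6 × 0.763 / (1 − (1 − 5/6) × 0.763)
   = 0.6358 / 0.8728 = 0.73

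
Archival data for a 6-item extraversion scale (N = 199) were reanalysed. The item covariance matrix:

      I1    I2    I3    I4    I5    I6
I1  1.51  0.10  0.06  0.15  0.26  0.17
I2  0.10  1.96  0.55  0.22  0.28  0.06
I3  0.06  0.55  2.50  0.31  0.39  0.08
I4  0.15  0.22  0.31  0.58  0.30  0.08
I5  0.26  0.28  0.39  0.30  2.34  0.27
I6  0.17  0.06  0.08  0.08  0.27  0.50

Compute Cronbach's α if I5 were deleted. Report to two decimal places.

Remaining items: I1, I2, I3, I4, I6 (k = 5).
Σσ²ᵢ = 1.51 + 1.96 + 2.50 + 0.58 + 0.50 = 7.05
Var(T) = 7.05 + 2 × 1.78 = 10.61
α (item deleted) = (5/4)·(1 − 7.05/10.61) = 0.42

α = 0.42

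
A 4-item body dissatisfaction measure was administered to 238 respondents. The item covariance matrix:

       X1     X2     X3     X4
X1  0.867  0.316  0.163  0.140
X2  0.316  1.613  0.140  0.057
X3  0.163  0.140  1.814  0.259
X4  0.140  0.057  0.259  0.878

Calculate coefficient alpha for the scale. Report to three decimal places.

coefficient alpha = 0.392

Σσᵢ² = 0.867 + 1.613 + 1.814 + 0.878 = 5.172
Σ_{i<j} σ_ij = 1.075
total variance = 5.172 + 2 × 1.075 = 7.322
α = (k/(k−1))·(1 − Σσᵢ²/total variance) = (4/3)·(1 − 5.172/7.322) = 0.392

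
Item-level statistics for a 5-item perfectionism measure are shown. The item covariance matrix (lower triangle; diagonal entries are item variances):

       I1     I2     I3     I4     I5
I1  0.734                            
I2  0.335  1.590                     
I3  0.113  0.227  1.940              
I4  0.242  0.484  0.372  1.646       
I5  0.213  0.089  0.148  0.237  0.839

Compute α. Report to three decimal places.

α = 0.527

ΣVar(i) = 0.734 + 1.590 + 1.940 + 1.646 + 0.839 = 6.749
Σ_{i<j} σ_ij = 2.460
σ²_T = 6.749 + 2 × 2.460 = 11.669
α = (k/(k−1))·(1 − ΣVar(i)/σ²_T) = (5/4)·(1 − 6.749/11.669) = 0.527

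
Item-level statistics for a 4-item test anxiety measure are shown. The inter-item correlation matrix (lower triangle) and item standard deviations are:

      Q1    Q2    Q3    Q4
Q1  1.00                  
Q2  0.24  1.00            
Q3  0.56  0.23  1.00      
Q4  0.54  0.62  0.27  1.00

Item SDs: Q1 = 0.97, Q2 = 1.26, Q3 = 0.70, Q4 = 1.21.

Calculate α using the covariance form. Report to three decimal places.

α = 0.727

Σσ²ᵢ = 0.97² + 1.26² + 0.70² + 1.21² = 4.4826
Covariances σ_ij = r_ij · s_i · s_j:
  σ(Q1,Q2) = 0.24 × 0.97 × 1.26 = 0.2933
  σ(Q1,Q3) = 0.56 × 0.97 × 0.70 = 0.3802
  σ(Q1,Q4) = 0.54 × 0.97 × 1.21 = 0.6338
  σ(Q2,Q3) = 0.23 × 1.26 × 0.70 = 0.2029
  σ(Q2,Q4) = 0.62 × 1.26 × 1.21 = 0.9453
  σ(Q3,Q4) = 0.27 × 0.70 × 1.21 = 0.2287
σ²_T = Σσ²ᵢ + 2·Σσ_ij = 4.4826 + 2 × 2.6842 = 9.8510
α = (4/3)·(1 − 4.4826/9.8510) = 0.727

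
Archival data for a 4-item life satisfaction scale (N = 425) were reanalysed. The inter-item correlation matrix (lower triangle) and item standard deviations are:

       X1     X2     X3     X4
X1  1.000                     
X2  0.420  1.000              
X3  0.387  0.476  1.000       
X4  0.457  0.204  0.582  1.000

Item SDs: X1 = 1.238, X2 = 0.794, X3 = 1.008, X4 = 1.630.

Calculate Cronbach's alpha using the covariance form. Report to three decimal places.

Σσ²ᵢ = 1.238² + 0.794² + 1.008² + 1.630² = 5.8360
Covariances σ_ij = r_ij · s_i · s_j:
  σ(X1,X2) = 0.420 × 1.238 × 0.794 = 0.4128
  σ(X1,X3) = 0.387 × 1.238 × 1.008 = 0.4829
  σ(X1,X4) = 0.457 × 1.238 × 1.630 = 0.9222
  σ(X2,X3) = 0.476 × 0.794 × 1.008 = 0.3810
  σ(X2,X4) = 0.204 × 0.794 × 1.630 = 0.2640
  σ(X3,X4) = 0.582 × 1.008 × 1.630 = 0.9562
σ²_T = Σσ²ᵢ + 2·Σσ_ij = 5.8360 + 2 × 3.4191 = 12.6742
α = (4/3)·(1 − 5.8360/12.6742) = 0.719

α = 0.719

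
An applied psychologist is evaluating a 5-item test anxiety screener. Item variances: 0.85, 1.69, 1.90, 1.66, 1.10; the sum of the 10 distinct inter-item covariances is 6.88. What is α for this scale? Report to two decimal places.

α = 0.82

Σσ²ᵢ = 0.85 + 1.69 + 1.90 + 1.66 + 1.10 = 7.20
Sum of distinct covariances = 6.88
Var(T) = Σσ²ᵢ + 2·Σcov = 7.20 + 2 × 6.88 = 20.96
α = (5/4)·(1 − 7.20/20.96) = 0.82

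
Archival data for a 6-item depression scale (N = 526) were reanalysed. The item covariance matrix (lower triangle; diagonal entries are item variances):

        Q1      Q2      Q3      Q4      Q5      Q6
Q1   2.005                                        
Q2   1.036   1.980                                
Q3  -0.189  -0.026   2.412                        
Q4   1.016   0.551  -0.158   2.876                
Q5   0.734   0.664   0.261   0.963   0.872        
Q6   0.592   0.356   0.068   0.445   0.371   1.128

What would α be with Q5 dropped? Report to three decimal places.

α = 0.519

Remaining items: Q1, Q2, Q3, Q4, Q6 (k = 5).
Σσᵢ² = 2.005 + 1.980 + 2.412 + 2.876 + 1.128 = 10.401
σ²_T = 10.401 + 2 × 3.691 = 17.783
α (item deleted) = (5/4)·(1 − 10.401/17.783) = 0.519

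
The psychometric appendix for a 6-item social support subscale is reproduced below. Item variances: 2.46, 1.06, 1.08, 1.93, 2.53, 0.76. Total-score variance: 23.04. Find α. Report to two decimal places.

α = 0.69

sum of item variances = 2.46 + 1.06 + 1.08 + 1.93 + 2.53 + 0.76 = 9.82
α = (k/(k−1))·(1 − sum of item variances/Var(T)) = (6/5)·(1 − 9.82/23.04) = 0.69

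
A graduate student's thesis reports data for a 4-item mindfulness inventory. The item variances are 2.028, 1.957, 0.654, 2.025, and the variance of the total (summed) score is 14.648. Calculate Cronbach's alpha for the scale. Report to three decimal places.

ΣVar(i) = 2.028 + 1.957 + 0.654 + 2.025 = 6.664
α = (k/(k−1))·(1 − ΣVar(i)/σ²_T) = (4/3)·(1 − 6.664/14.648) = 0.727

α = 0.727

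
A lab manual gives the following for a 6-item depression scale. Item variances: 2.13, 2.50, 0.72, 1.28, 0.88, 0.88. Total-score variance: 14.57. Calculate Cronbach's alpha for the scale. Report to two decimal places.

ΣVar(i) = 2.13 + 2.50 + 0.72 + 1.28 + 0.88 + 0.88 = 8.39
α = (k/(k−1))·(1 − ΣVar(i)/Var(T)) = (6/5)·(1 − 8.39/14.57) = 0.51

α = 0.51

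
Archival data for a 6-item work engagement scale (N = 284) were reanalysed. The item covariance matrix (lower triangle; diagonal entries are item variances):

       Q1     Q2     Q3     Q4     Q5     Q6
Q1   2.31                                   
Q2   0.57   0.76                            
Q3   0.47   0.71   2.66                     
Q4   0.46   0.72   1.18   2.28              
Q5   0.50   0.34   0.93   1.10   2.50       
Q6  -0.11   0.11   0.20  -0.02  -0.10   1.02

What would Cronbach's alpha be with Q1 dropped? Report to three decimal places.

Remaining items: Q2, Q3, Q4, Q5, Q6 (k = 5).
Σσᵢ² = 0.76 + 2.66 + 2.28 + 2.50 + 1.02 = 9.22
Var(T) = 9.22 + 2 × 5.17 = 19.56
α (item deleted) = (5/4)·(1 − 9.22/19.56) = 0.661

α = 0.661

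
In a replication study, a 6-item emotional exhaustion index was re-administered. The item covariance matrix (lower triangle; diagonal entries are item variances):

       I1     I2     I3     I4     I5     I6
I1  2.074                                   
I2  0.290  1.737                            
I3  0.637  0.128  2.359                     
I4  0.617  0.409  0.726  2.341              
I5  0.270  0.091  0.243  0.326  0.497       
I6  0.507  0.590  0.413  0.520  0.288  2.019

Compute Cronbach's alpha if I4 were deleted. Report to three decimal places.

Remaining items: I1, I2, I3, I5, I6 (k = 5).
Σσ²ᵢ = 2.074 + 1.737 + 2.359 + 0.497 + 2.019 = 8.686
total variance = 8.686 + 2 × 3.457 = 15.600
α (item deleted) = (5/4)·(1 − 8.686/15.600) = 0.554

α = 0.554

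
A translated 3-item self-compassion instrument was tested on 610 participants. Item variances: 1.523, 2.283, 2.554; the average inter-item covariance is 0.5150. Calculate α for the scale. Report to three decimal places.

ΣVar(i) = 1.523 + 2.283 + 2.554 = 6.360
Sum of the 3 distinct covariances = 3 × 0.5150 = 1.5450
σ²_T = ΣVar(i) + 2·Σcov = 6.360 + 2 × 1.5450 = 9.4500
α = (3/2)·(1 − 6.360/9.4500) = 0.490

α = 0.490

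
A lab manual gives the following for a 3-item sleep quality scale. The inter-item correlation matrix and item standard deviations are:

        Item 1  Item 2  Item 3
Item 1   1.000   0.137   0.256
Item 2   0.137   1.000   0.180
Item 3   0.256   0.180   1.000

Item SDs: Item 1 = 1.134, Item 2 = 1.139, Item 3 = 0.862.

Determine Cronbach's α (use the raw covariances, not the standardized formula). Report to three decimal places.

Σσ²ᵢ = 1.134² + 1.139² + 0.862² = 3.3263
Covariances σ_ij = r_ij · s_i · s_j:
  σ(Item 1,Item 2) = 0.137 × 1.134 × 1.139 = 0.1770
  σ(Item 1,Item 3) = 0.256 × 1.134 × 0.862 = 0.2502
  σ(Item 2,Item 3) = 0.180 × 1.139 × 0.862 = 0.1767
σ²_T = Σσ²ᵢ + 2·Σσ_ij = 3.3263 + 2 × 0.6039 = 4.5341
α = (3/2)·(1 − 3.3263/4.5341) = 0.400

α = 0.400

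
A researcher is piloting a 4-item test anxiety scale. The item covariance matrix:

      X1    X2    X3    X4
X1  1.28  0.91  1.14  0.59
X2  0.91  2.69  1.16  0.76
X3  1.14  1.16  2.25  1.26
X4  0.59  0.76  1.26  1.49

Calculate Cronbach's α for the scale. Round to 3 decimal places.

Cronbach's α = 0.802

ΣVar(i) = 1.28 + 2.69 + 2.25 + 1.49 = 7.71
Sum of off-diagonal covariances = 5.82
Var(T) = 7.71 + 2 × 5.82 = 19.35
α = (k/(k−1))·(1 − ΣVar(i)/Var(T)) = (4/3)·(1 − 7.71/19.35) = 0.802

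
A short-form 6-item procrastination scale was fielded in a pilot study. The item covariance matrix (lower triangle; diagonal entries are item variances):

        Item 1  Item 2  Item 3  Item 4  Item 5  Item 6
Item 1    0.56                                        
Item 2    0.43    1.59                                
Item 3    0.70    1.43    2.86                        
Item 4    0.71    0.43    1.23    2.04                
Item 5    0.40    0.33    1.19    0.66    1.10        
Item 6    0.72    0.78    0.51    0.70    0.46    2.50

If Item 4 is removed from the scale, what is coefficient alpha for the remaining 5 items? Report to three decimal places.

α = 0.772

Remaining items: Item 1, Item 2, Item 3, Item 5, Item 6 (k = 5).
sum of item variances = 0.56 + 1.59 + 2.86 + 1.10 + 2.50 = 8.61
Var(T) = 8.61 + 2 × 6.95 = 22.51
α (item deleted) = (5/4)·(1 − 8.61/22.51) = 0.772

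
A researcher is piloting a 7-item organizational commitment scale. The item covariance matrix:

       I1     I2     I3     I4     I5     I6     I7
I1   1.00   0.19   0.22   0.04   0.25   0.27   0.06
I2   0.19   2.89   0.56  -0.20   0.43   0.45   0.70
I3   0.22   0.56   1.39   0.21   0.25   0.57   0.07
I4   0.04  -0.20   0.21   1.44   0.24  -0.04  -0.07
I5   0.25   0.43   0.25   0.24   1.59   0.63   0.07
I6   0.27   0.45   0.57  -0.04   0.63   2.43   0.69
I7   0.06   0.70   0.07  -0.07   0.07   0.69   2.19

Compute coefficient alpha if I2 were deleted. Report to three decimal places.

Remaining items: I1, I3, I4, I5, I6, I7 (k = 6).
ΣVar(i) = 1.00 + 1.39 + 1.44 + 1.59 + 2.43 + 2.19 = 10.04
total variance = 10.04 + 2 × 3.46 = 16.96
α (item deleted) = (6/5)·(1 − 10.04/16.96) = 0.490

α = 0.490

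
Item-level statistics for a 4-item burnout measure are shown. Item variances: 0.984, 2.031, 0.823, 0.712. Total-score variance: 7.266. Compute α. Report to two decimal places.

Σσ²ᵢ = 0.984 + 2.031 + 0.823 + 0.712 = 4.550
α = (k/(k−1))·(1 − Σσ²ᵢ/Var(T)) = (4/3)·(1 − 4.550/7.266) = 0.50

α = 0.50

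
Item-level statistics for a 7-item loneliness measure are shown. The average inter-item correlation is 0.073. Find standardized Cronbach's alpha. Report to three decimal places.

α = 0.355

Standardized α = k·r̄ / (1 + (k−1)·r̄) = 7 × 0.073 / (1 + 6 × 0.073)
  = 0.5110 / 1.4380 = 0.355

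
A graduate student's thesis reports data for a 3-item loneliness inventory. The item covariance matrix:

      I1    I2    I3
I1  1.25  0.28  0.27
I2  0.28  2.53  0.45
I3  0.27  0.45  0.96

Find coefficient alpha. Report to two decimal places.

sum of item variances = 1.25 + 2.53 + 0.96 = 4.74
Sum of off-diagonal covariances = 1.00
σ²_T = 4.74 + 2 × 1.00 = 6.74
α = (k/(k−1))·(1 − sum of item variances/σ²_T) = (3/2)·(1 − 4.74/6.74) = 0.45

coefficient alpha = 0.45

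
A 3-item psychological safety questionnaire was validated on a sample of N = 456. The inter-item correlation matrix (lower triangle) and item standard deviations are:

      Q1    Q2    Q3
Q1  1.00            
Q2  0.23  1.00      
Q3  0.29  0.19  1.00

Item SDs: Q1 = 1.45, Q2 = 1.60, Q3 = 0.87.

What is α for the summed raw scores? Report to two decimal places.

α = 0.45

Σσ²ᵢ = 1.45² + 1.60² + 0.87² = 5.4194
Covariances σ_ij = r_ij · s_i · s_j:
  σ(Q1,Q2) = 0.23 × 1.45 × 1.60 = 0.5336
  σ(Q1,Q3) = 0.29 × 1.45 × 0.87 = 0.3658
  σ(Q2,Q3) = 0.19 × 1.60 × 0.87 = 0.2645
σ²_T = Σσ²ᵢ + 2·Σσ_ij = 5.4194 + 2 × 1.1639 = 7.7472
α = (3/2)·(1 − 5.4194/7.7472) = 0.45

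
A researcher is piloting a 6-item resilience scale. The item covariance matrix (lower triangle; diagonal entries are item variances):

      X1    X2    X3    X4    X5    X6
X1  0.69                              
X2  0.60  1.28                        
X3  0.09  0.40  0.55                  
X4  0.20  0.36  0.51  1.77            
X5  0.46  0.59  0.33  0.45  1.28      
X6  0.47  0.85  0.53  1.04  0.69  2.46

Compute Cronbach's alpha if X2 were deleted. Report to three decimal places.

Cronbach's alpha = 0.732

Remaining items: X1, X3, X4, X5, X6 (k = 5).
ΣVar(i) = 0.69 + 0.55 + 1.77 + 1.28 + 2.46 = 6.75
total variance = 6.75 + 2 × 4.77 = 16.29
α (item deleted) = (5/4)·(1 − 6.75/16.29) = 0.732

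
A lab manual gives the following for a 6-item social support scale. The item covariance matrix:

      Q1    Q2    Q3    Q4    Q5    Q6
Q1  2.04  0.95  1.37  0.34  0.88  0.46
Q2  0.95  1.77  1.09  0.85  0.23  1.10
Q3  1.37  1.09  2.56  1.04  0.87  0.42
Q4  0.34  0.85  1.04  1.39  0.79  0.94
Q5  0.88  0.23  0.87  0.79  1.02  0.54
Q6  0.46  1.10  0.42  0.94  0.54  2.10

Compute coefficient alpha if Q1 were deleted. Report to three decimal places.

α = 0.800

Remaining items: Q2, Q3, Q4, Q5, Q6 (k = 5).
Σσ²ᵢ = 1.77 + 2.56 + 1.39 + 1.02 + 2.10 = 8.84
σ²_total = 8.84 + 2 × 7.87 = 24.58
α (item deleted) = (5/4)·(1 − 8.84/24.58) = 0.800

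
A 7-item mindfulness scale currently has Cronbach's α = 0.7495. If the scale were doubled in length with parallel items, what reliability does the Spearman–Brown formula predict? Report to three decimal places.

Length factor m = 2
α' = m·α / (1 + (m−1)·α)
   = 2 × 0.7495 / (1 + (2 − 1) × 0.7495)
   = 1.4990 / 1.7495 = 0.857

predicted reliability = 0.857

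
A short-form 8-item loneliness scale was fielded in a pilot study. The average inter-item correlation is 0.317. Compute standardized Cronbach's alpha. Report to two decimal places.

Standardized α = k·r̄ / (1 + (k−1)·r̄) = 8 × 0.317 / (1 + 7 × 0.317)
  = 2.5360 / 3.2190 = 0.79

α = 0.79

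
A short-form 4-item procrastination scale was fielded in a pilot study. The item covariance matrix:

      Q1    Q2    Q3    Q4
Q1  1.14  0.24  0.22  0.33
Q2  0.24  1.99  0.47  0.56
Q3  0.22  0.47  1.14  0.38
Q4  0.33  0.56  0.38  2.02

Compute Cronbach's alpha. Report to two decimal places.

α = 0.55

Σσᵢ² = 1.14 + 1.99 + 1.14 + 2.02 = 6.29
Sum of the distinct covariances = 2.20
σ²_T = 6.29 + 2 × 2.20 = 10.69
α = (k/(k−1))·(1 − Σσᵢ²/σ²_T) = (4/3)·(1 − 6.29/10.69) = 0.55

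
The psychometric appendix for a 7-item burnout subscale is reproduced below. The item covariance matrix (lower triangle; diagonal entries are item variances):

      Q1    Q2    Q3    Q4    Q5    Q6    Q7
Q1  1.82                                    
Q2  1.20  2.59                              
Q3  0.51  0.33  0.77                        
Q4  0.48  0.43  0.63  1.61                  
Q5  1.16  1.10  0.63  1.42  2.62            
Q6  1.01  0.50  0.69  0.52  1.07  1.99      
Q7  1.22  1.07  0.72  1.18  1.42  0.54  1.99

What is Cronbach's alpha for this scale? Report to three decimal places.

Σσᵢ² = 1.82 + 2.59 + 0.77 + 1.61 + 2.62 + 1.99 + 1.99 = 13.39
Sum of the distinct covariances = 17.83
σ²_T = 13.39 + 2 × 17.83 = 49.05
α = (k/(k−1))·(1 − Σσᵢ²/σ²_T) = (7/6)·(1 − 13.39/49.05) = 0.848

Cronbach's alpha = 0.848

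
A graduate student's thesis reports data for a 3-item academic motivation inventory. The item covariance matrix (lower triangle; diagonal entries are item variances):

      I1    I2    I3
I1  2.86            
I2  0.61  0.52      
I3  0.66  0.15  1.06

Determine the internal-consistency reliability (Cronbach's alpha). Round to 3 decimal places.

α = 0.585

ΣVar(i) = 2.86 + 0.52 + 1.06 = 4.44
Sum of the distinct covariances = 1.42
total variance = 4.44 + 2 × 1.42 = 7.28
α = (k/(k−1))·(1 − ΣVar(i)/total variance) = (3/2)·(1 − 4.44/7.28) = 0.585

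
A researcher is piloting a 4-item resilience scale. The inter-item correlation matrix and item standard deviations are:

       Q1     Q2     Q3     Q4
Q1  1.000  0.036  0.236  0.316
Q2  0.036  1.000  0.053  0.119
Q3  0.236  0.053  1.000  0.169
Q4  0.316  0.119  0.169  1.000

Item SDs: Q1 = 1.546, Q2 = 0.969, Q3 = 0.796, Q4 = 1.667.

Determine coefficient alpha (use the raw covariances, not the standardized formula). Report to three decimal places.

α = 0.432

Σσ²ᵢ = 1.546² + 0.969² + 0.796² + 1.667² = 6.7416
Covariances σ_ij = r_ij · s_i · s_j:
  σ(Q1,Q2) = 0.036 × 1.546 × 0.969 = 0.0539
  σ(Q1,Q3) = 0.236 × 1.546 × 0.796 = 0.2904
  σ(Q1,Q4) = 0.316 × 1.546 × 1.667 = 0.8144
  σ(Q2,Q3) = 0.053 × 0.969 × 0.796 = 0.0409
  σ(Q2,Q4) = 0.119 × 0.969 × 1.667 = 0.1922
  σ(Q3,Q4) = 0.169 × 0.796 × 1.667 = 0.2243
σ²_T = Σσ²ᵢ + 2·Σσ_ij = 6.7416 + 2 × 1.6161 = 9.9738
α = (4/3)·(1 − 6.7416/9.9738) = 0.432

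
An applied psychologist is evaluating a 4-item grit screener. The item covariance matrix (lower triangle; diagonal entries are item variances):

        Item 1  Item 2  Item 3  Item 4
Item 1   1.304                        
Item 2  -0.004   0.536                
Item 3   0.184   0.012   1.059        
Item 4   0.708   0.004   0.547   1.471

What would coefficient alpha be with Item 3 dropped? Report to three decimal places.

coefficient alpha = 0.449

Remaining items: Item 1, Item 2, Item 4 (k = 3).
Σσ²ᵢ = 1.304 + 0.536 + 1.471 = 3.311
σ²_total = 3.311 + 2 × 0.708 = 4.727
α (item deleted) = (3/2)·(1 − 3.311/4.727) = 0.449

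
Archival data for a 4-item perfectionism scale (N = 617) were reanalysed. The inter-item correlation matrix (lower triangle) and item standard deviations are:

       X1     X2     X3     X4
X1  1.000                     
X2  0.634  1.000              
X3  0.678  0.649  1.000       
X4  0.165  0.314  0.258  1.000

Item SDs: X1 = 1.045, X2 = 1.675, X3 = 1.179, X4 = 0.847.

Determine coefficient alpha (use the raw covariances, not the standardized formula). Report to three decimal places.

coefficient alpha = 0.768

Σσ²ᵢ = 1.045² + 1.675² + 1.179² + 0.847² = 6.0051
Covariances σ_ij = r_ij · s_i · s_j:
  σ(X1,X2) = 0.634 × 1.045 × 1.675 = 1.1097
  σ(X1,X3) = 0.678 × 1.045 × 1.179 = 0.8353
  σ(X1,X4) = 0.165 × 1.045 × 0.847 = 0.1460
  σ(X2,X3) = 0.649 × 1.675 × 1.179 = 1.2817
  σ(X2,X4) = 0.314 × 1.675 × 0.847 = 0.4455
  σ(X3,X4) = 0.258 × 1.179 × 0.847 = 0.2576
σ²_T = Σσ²ᵢ + 2·Σσ_ij = 6.0051 + 2 × 4.0758 = 14.1567
α = (4/3)·(1 − 6.0051/14.1567) = 0.768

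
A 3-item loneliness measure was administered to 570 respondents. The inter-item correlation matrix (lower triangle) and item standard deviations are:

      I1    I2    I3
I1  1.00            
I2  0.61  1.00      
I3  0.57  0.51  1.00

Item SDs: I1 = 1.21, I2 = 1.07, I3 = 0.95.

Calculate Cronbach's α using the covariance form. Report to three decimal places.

Cronbach's α = 0.792

Σσ²ᵢ = 1.21² + 1.07² + 0.95² = 3.5115
Covariances σ_ij = r_ij · s_i · s_j:
  σ(I1,I2) = 0.61 × 1.21 × 1.07 = 0.7898
  σ(I1,I3) = 0.57 × 1.21 × 0.95 = 0.6552
  σ(I2,I3) = 0.51 × 1.07 × 0.95 = 0.5184
σ²_T = Σσ²ᵢ + 2·Σσ_ij = 3.5115 + 2 × 1.9634 = 7.4383
α = (3/2)·(1 − 3.5115/7.4383) = 0.792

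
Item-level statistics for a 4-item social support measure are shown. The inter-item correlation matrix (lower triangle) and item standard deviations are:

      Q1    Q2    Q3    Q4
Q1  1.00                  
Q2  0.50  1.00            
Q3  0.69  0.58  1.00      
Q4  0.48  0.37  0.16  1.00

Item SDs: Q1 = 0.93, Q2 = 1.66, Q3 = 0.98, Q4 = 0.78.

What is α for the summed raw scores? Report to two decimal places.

α = 0.75

Σσ²ᵢ = 0.93² + 1.66² + 0.98² + 0.78² = 5.1893
Covariances σ_ij = r_ij · s_i · s_j:
  σ(Q1,Q2) = 0.50 × 0.93 × 1.66 = 0.7719
  σ(Q1,Q3) = 0.69 × 0.93 × 0.98 = 0.6289
  σ(Q1,Q4) = 0.48 × 0.93 × 0.78 = 0.3482
  σ(Q2,Q3) = 0.58 × 1.66 × 0.98 = 0.9435
  σ(Q2,Q4) = 0.37 × 1.66 × 0.78 = 0.4791
  σ(Q3,Q4) = 0.16 × 0.98 × 0.78 = 0.1223
σ²_T = Σσ²ᵢ + 2·Σσ_ij = 5.1893 + 2 × 3.2939 = 11.7771
α = (4/3)·(1 − 5.1893/11.7771) = 0.75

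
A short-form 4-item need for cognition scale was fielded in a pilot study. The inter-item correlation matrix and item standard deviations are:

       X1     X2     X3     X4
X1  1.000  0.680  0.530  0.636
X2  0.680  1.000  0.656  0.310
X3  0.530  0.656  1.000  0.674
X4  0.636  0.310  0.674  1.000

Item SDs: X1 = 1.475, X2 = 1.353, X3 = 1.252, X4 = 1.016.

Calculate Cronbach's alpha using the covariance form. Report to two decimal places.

α = 0.84

Σσ²ᵢ = 1.475² + 1.353² + 1.252² + 1.016² = 6.6060
Covariances σ_ij = r_ij · s_i · s_j:
  σ(X1,X2) = 0.680 × 1.475 × 1.353 = 1.3571
  σ(X1,X3) = 0.530 × 1.475 × 1.252 = 0.9788
  σ(X1,X4) = 0.636 × 1.475 × 1.016 = 0.9531
  σ(X2,X3) = 0.656 × 1.353 × 1.252 = 1.1112
  σ(X2,X4) = 0.310 × 1.353 × 1.016 = 0.4261
  σ(X3,X4) = 0.674 × 1.252 × 1.016 = 0.8573
σ²_T = Σσ²ᵢ + 2·Σσ_ij = 6.6060 + 2 × 5.6836 = 17.9732
α = (4/3)·(1 − 6.6060/17.9732) = 0.84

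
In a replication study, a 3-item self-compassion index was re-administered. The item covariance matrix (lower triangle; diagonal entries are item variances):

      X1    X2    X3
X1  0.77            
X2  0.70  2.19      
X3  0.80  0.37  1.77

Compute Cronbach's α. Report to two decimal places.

sum of item variances = 0.77 + 2.19 + 1.77 = 4.73
Σ_{i<j} σ_ij = 1.87
σ²_T = 4.73 + 2 × 1.87 = 8.47
α = (k/(k−1))·(1 − sum of item variances/σ²_T) = (3/2)·(1 − 4.73/8.47) = 0.66

Cronbach's α = 0.66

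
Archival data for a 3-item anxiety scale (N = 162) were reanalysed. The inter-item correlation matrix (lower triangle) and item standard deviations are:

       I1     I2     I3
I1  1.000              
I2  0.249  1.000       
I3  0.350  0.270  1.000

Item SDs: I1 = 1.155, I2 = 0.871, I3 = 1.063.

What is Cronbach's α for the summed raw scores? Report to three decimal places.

α = 0.549

Σσ²ᵢ = 1.155² + 0.871² + 1.063² = 3.2226
Covariances σ_ij = r_ij · s_i · s_j:
  σ(I1,I2) = 0.249 × 1.155 × 0.871 = 0.2505
  σ(I1,I3) = 0.350 × 1.155 × 1.063 = 0.4297
  σ(I2,I3) = 0.270 × 0.871 × 1.063 = 0.2500
σ²_T = Σσ²ᵢ + 2·Σσ_ij = 3.2226 + 2 × 0.9302 = 5.0830
α = (3/2)·(1 − 3.2226/5.0830) = 0.549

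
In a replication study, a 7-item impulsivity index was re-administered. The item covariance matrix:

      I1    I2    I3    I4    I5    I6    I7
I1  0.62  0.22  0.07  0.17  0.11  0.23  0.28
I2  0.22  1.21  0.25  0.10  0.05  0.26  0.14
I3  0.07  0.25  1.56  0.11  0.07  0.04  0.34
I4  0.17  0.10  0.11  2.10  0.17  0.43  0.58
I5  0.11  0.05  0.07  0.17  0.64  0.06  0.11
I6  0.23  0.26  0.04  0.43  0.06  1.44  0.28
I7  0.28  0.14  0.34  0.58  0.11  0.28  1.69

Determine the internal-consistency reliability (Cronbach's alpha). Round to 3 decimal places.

sum of item variances = 0.62 + 1.21 + 1.56 + 2.10 + 0.64 + 1.44 + 1.69 = 9.26
Σ_{i<j} σ_ij = 4.07
σ²_total = 9.26 + 2 × 4.07 = 17.40
α = (k/(k−1))·(1 − sum of item variances/σ²_total) = (7/6)·(1 − 9.26/17.40) = 0.546

α = 0.546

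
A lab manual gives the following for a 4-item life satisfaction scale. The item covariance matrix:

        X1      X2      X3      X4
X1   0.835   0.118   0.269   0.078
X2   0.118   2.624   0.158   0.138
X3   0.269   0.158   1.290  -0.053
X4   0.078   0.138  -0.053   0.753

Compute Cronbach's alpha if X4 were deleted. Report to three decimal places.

α = 0.280

Remaining items: X1, X2, X3 (k = 3).
ΣVar(i) = 0.835 + 2.624 + 1.290 = 4.749
σ²_T = 4.749 + 2 × 0.545 = 5.839
α (item deleted) = (3/2)·(1 − 4.749/5.839) = 0.280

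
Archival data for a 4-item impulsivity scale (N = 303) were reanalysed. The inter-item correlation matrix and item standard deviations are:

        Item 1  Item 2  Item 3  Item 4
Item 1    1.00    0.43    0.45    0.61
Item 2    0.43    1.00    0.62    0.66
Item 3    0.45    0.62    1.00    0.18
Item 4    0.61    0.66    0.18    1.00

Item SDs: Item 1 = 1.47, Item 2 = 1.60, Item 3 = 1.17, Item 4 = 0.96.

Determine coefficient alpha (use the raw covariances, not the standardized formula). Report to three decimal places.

α = 0.785

Σσ²ᵢ = 1.47² + 1.60² + 1.17² + 0.96² = 7.0114
Covariances σ_ij = r_ij · s_i · s_j:
  σ(Item 1,Item 2) = 0.43 × 1.47 × 1.60 = 1.0114
  σ(Item 1,Item 3) = 0.45 × 1.47 × 1.17 = 0.7740
  σ(Item 1,Item 4) = 0.61 × 1.47 × 0.96 = 0.8608
  σ(Item 2,Item 3) = 0.62 × 1.60 × 1.17 = 1.1606
  σ(Item 2,Item 4) = 0.66 × 1.60 × 0.96 = 1.0138
  σ(Item 3,Item 4) = 0.18 × 1.17 × 0.96 = 0.2022
σ²_T = Σσ²ᵢ + 2·Σσ_ij = 7.0114 + 2 × 5.0228 = 17.0570
α = (4/3)·(1 − 7.0114/17.0570) = 0.785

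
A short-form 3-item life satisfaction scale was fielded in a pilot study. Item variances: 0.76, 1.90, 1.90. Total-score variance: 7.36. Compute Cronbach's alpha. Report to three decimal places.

α = 0.571

Σσᵢ² = 0.76 + 1.90 + 1.90 = 4.56
α = (k/(k−1))·(1 − Σσᵢ²/Var(T)) = (3/2)·(1 − 4.56/7.36) = 0.571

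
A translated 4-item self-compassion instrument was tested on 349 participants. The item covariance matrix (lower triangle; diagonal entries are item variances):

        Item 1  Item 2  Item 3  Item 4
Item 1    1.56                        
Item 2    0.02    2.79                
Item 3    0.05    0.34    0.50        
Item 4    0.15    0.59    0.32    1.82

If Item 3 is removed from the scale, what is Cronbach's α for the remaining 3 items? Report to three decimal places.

Cronbach's α = 0.296

Remaining items: Item 1, Item 2, Item 4 (k = 3).
Σσ²ᵢ = 1.56 + 2.79 + 1.82 = 6.17
σ²_total = 6.17 + 2 × 0.76 = 7.69
α (item deleted) = (3/2)·(1 − 6.17/7.69) = 0.296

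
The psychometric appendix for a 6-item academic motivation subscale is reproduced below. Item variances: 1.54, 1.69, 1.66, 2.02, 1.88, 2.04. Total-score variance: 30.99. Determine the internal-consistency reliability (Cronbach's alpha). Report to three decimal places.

Σσ²ᵢ = 1.54 + 1.69 + 1.66 + 2.02 + 1.88 + 2.04 = 10.83
α = (k/(k−1))·(1 − Σσ²ᵢ/σ²_total) = (6/5)·(1 − 10.83/30.99) = 0.781

Cronbach's alpha = 0.781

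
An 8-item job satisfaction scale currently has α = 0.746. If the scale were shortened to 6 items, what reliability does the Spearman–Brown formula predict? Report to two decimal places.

Length factor m = 6/8 = 0.7500
α' = m·α / (1 − (1−m)·α)
   = 6/8 × 0.746 / (1 − (1 − 6/8) × 0.746)
   = 0.5595 / 0.8135 = 0.69

predicted reliability = 0.69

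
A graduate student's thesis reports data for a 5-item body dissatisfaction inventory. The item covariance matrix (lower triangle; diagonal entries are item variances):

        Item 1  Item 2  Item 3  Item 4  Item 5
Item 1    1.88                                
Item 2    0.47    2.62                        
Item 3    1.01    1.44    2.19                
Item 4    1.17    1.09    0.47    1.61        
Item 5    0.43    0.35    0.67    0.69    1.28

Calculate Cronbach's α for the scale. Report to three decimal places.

α = 0.774

sum of item variances = 1.88 + 2.62 + 2.19 + 1.61 + 1.28 = 9.58
Sum of the distinct covariances = 7.79
σ²_total = 9.58 + 2 × 7.79 = 25.16
α = (k/(k−1))·(1 − sum of item variances/σ²_total) = (5/4)·(1 − 9.58/25.16) = 0.774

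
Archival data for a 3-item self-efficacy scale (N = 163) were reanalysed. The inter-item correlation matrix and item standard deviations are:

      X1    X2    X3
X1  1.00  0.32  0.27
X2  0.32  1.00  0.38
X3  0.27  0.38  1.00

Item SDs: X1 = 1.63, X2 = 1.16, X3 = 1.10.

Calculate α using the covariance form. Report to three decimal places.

α = 0.565

Σσ²ᵢ = 1.63² + 1.16² + 1.10² = 5.2125
Covariances σ_ij = r_ij · s_i · s_j:
  σ(X1,X2) = 0.32 × 1.63 × 1.16 = 0.6051
  σ(X1,X3) = 0.27 × 1.63 × 1.10 = 0.4841
  σ(X2,X3) = 0.38 × 1.16 × 1.10 = 0.4849
σ²_T = Σσ²ᵢ + 2·Σσ_ij = 5.2125 + 2 × 1.5741 = 8.3607
α = (3/2)·(1 − 5.2125/8.3607) = 0.565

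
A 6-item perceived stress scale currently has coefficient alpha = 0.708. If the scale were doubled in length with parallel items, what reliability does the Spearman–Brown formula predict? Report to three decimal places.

Length factor m = 2
α' = m·α / (1 + (m−1)·α)
   = 2 × 0.708 / (1 + (2 − 1) × 0.708)
   = 1.4160 / 1.7080 = 0.829

predicted reliability = 0.829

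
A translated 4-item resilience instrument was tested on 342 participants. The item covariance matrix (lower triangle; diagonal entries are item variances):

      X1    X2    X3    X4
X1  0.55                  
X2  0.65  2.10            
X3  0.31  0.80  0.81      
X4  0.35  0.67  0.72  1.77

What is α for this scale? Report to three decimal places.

sum of item variances = 0.55 + 2.10 + 0.81 + 1.77 = 5.23
Sum of off-diagonal covariances = 3.50
σ²_T = 5.23 + 2 × 3.50 = 12.23
α = (k/(k−1))·(1 − sum of item variances/σ²_T) = (4/3)·(1 − 5.23/12.23) = 0.763

α = 0.763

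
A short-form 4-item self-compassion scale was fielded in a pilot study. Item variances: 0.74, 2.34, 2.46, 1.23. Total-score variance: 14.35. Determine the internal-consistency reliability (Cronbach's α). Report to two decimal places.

α = 0.70

Σσ²ᵢ = 0.74 + 2.34 + 2.46 + 1.23 = 6.77
α = (k/(k−1))·(1 − Σσ²ᵢ/σ²_total) = (4/3)·(1 − 6.77/14.35) = 0.70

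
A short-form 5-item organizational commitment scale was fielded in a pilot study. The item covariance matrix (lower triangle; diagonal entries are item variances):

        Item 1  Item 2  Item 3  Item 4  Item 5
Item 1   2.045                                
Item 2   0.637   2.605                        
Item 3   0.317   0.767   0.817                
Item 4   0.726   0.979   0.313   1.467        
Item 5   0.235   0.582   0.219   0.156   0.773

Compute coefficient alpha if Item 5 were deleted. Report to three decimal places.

Remaining items: Item 1, Item 2, Item 3, Item 4 (k = 4).
Σσ²ᵢ = 2.045 + 2.605 + 0.817 + 1.467 = 6.934
total variance = 6.934 + 2 × 3.739 = 14.412
α (item deleted) = (4/3)·(1 − 6.934/14.412) = 0.692

coefficient alpha = 0.692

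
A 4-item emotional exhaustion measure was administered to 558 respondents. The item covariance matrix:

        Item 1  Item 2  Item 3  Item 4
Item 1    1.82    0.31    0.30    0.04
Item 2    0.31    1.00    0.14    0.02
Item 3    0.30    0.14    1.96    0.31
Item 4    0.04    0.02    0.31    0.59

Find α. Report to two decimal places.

sum of item variances = 1.82 + 1.00 + 1.96 + 0.59 = 5.37
Sum of off-diagonal covariances = 1.12
total variance = 5.37 + 2 × 1.12 = 7.61
α = (k/(k−1))·(1 − sum of item variances/total variance) = (4/3)·(1 − 5.37/7.61) = 0.39

α = 0.39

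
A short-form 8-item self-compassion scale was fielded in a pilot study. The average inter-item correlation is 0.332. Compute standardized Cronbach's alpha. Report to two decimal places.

Standardized α = k·r̄ / (1 + (k−1)·r̄) = 8 × 0.332 / (1 + 7 × 0.332)
  = 2.6560 / 3.3240 = 0.80

standardized Cronbach's alpha = 0.80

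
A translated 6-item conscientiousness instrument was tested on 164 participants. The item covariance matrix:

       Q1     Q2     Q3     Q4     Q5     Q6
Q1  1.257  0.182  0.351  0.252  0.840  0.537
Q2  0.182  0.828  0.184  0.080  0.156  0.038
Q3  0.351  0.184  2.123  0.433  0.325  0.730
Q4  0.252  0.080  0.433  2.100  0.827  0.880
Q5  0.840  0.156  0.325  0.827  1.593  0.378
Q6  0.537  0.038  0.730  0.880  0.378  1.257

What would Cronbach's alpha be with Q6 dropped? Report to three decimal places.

Cronbach's alpha = 0.599

Remaining items: Q1, Q2, Q3, Q4, Q5 (k = 5).
sum of item variances = 1.257 + 0.828 + 2.123 + 2.100 + 1.593 = 7.901
total variance = 7.901 + 2 × 3.630 = 15.161
α (item deleted) = (5/4)·(1 − 7.901/15.161) = 0.599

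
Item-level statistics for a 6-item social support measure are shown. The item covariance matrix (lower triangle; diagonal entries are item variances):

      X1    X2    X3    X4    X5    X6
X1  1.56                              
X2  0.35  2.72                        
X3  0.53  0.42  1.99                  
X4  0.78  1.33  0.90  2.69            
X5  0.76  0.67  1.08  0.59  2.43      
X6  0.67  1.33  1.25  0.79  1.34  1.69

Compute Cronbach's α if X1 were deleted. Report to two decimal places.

Remaining items: X2, X3, X4, X5, X6 (k = 5).
Σσ²ᵢ = 2.72 + 1.99 + 2.69 + 2.43 + 1.69 = 11.52
Var(T) = 11.52 + 2 × 9.70 = 30.92
α (item deleted) = (5/4)·(1 − 11.52/30.92) = 0.78

α = 0.78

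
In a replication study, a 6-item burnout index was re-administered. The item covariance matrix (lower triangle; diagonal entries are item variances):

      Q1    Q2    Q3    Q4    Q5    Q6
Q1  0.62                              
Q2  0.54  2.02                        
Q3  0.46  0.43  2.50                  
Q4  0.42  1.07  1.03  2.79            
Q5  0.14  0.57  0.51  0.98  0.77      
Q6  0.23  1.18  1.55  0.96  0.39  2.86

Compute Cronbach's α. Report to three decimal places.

α = 0.773

sum of item variances = 0.62 + 2.02 + 2.50 + 2.79 + 0.77 + 2.86 = 11.56
Σ_{i<j} σ_ij = 10.46
total variance = 11.56 + 2 × 10.46 = 32.48
α = (k/(k−1))·(1 − sum of item variances/total variance) = (6/5)·(1 − 11.56/32.48) = 0.773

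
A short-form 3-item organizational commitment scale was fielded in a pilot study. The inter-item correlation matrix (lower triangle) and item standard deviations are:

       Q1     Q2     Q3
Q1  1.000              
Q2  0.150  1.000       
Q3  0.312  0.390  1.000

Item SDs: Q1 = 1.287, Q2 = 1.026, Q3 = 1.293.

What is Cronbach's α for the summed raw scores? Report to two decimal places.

Σσ²ᵢ = 1.287² + 1.026² + 1.293² = 4.3809
Covariances σ_ij = r_ij · s_i · s_j:
  σ(Q1,Q2) = 0.150 × 1.287 × 1.026 = 0.1981
  σ(Q1,Q3) = 0.312 × 1.287 × 1.293 = 0.5192
  σ(Q2,Q3) = 0.390 × 1.026 × 1.293 = 0.5174
σ²_T = Σσ²ᵢ + 2·Σσ_ij = 4.3809 + 2 × 1.2347 = 6.8503
α = (3/2)·(1 − 4.3809/6.8503) = 0.54

α = 0.54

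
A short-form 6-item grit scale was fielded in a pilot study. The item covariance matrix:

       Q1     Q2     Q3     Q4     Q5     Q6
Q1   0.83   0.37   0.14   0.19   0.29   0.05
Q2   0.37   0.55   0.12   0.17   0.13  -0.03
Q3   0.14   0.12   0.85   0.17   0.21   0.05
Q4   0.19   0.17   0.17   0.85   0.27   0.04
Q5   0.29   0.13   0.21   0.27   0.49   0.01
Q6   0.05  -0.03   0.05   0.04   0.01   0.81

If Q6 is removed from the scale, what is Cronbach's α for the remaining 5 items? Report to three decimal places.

Remaining items: Q1, Q2, Q3, Q4, Q5 (k = 5).
Σσᵢ² = 0.83 + 0.55 + 0.85 + 0.85 + 0.49 = 3.57
Var(T) = 3.57 + 2 × 2.06 = 7.69
α (item deleted) = (5/4)·(1 − 3.57/7.69) = 0.670

α = 0.670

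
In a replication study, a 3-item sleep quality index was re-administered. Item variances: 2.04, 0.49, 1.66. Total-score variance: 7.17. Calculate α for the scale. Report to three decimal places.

α = 0.623

ΣVar(i) = 2.04 + 0.49 + 1.66 = 4.19
α = (k/(k−1))·(1 − ΣVar(i)/σ²_total) = (3/2)·(1 − 4.19/7.17) = 0.623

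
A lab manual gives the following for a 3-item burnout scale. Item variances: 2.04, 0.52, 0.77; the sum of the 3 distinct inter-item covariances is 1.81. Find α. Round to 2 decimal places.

α = 0.78

Σσ²ᵢ = 2.04 + 0.52 + 0.77 = 3.33
Sum of distinct covariances = 1.81
σ²_total = Σσ²ᵢ + 2·Σcov = 3.33 + 2 × 1.81 = 6.95
α = (3/2)·(1 − 3.33/6.95) = 0.78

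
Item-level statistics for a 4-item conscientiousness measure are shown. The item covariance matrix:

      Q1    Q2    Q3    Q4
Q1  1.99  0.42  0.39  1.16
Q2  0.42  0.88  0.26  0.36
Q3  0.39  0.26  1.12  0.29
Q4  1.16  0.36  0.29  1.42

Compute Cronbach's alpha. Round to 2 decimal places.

ΣVar(i) = 1.99 + 0.88 + 1.12 + 1.42 = 5.41
Sum of off-diagonal covariances = 2.88
total variance = 5.41 + 2 × 2.88 = 11.17
α = (k/(k−1))·(1 − ΣVar(i)/total variance) = (4/3)·(1 − 5.41/11.17) = 0.69

α = 0.69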